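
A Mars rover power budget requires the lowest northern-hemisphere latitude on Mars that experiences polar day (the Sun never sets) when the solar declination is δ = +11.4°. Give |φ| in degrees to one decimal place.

Polar day requires cos H₀ = −tan φ tan δ ≤ −1, i.e. tan φ tan δ ≥ 1.
The boundary is |tan φ| · |tan δ| = 1, so |φ| = 90° − |δ| = 90° − 11.4° = 78.6° in the northern hemisphere.

|φ| = 78.6°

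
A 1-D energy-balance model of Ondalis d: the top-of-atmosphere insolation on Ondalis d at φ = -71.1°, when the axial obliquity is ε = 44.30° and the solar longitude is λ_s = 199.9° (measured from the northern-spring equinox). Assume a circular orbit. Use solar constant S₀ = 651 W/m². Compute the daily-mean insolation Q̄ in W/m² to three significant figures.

Solar declination: sin δ = sin ε · sin λ_s = sin 44.30° × sin 199.9° = -0.23773, so δ = -13.752°.
cos H₀ = −tan(-71.1°) tan(-13.752°) = -0.7148, H₀ = 2.3672 rad.
Bracket: H₀ sin φ sin δ + cos φ cos δ sin H₀ = 2.3672×-0.94609×-0.23773 + 0.32392×0.97133×0.69929 = 0.532416 + 0.220020 = 0.752436.
Q̄ = (S₀/π) × [bracket] = (651/π) × 0.752436 = 155.9 W/m².

Q̄ ≈ 156 W/m²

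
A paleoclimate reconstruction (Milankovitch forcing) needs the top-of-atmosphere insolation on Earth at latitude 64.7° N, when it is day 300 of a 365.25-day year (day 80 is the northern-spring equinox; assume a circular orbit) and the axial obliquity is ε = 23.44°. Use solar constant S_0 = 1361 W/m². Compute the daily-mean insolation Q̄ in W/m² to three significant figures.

Solar longitude: L_s = 360° × (300 − 80)/365.25 = 216.838°.
sin δ = sin 23.44° × sin 216.838° = -0.23849, so δ = -13.798°.
cos h₀ = −tan(+64.7°) tan(-13.798°) = 0.5195, h₀ = 1.0245 rad.
Bracket: h₀ sin ϕ sin δ + cos ϕ cos δ sin h₀ = 1.0245×0.90408×-0.23849 + 0.42736×0.97114×0.85445 = -0.220897 + 0.354619 = 0.133722.
Q̄ = (S_0/π) × [bracket] = (1361/π) × 0.133722 = 57.93 W/m².

Q̄ ≈ 57.9 W/m²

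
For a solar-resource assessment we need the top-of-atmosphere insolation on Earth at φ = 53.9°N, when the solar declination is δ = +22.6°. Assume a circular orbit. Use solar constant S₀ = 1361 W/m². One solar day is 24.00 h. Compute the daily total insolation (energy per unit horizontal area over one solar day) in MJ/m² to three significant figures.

cos H₀ = −tan(+53.9°) tan(+22.600°) = -0.5708, H₀ = 2.1783 rad.
Bracket: H₀ sin φ sin δ + cos φ cos δ sin H₀ = 2.1783×0.80799×0.38430 + 0.58920×0.92321×0.82107 = 0.676385 + 0.446625 = 1.123010.
Q̄ = (S₀/π) × [bracket] = (1361/π) × 1.123010 = 486.51 W/m².
Daily total = Q̄ × 24.00 h × 3600 s/h = 486.51 × 24.00 × 3600 / 10⁶ = 42.03 MJ/m².

42.0 MJ/m²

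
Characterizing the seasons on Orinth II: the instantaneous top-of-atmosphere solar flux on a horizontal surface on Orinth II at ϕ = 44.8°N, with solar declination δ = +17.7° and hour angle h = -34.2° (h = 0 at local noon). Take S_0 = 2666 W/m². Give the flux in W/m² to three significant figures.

cos θ_z = sin ϕ sin δ + cos ϕ cos δ cos h = 0.214232 + 0.559091 = 0.773323.
Flux = S_0 · cos θ_z = 2666 × 0.773323 = 2062 W/m².

2.06e+03 W/m²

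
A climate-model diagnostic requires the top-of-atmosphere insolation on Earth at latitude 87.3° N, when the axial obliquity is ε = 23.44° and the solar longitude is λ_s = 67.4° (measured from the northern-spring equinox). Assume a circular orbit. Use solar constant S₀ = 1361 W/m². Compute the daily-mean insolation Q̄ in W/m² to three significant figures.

Q̄ ≈ 499 W/m²

Solar declination: sin δ = sin ε · sin λ_s = sin 23.44° × sin 67.4° = 0.36724, so δ = +21.546°.
cos H₀ = −tan(+87.3°) tan(+21.546°) = -8.3724 ≤ −1 ⇒ polar day, H₀ = π.
Bracket: H₀ sin φ sin δ + cos φ cos δ sin H₀ = 3.1416×0.99889×0.36724 + 0.04711×0.93013×0.00000 = 1.152441 + 0.000000 = 1.152441.
Q̄ = (S₀/π) × [bracket] = (1361/π) × 1.152441 = 499.3 W/m².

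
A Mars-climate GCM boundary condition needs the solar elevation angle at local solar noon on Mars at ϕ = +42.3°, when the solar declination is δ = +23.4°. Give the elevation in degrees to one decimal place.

71.1°

At local noon the hour angle is zero, so the zenith angle equals |ϕ − δ| = |+42.3° − (+23.400°)| = 18.900°.
Elevation = 90° − 18.900° = 71.1°.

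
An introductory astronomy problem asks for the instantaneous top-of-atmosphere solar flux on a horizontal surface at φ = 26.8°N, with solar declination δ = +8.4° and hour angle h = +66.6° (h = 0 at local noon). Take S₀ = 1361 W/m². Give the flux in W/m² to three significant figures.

567 W/m²

cos θ_z = sin φ sin δ + cos φ cos δ cos h = 0.065866 + 0.350686 = 0.416552.
Flux = S₀ · cos θ_z = 1361 × 0.416552 = 566.9 W/m².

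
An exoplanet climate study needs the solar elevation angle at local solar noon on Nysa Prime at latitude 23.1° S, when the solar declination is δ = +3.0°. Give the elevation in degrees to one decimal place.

At local noon the hour angle is zero, so the zenith angle equals |ϕ − δ| = |-23.1° − (+3.000°)| = 26.100°.
Elevation = 90° − 26.100° = 63.9°.

63.9°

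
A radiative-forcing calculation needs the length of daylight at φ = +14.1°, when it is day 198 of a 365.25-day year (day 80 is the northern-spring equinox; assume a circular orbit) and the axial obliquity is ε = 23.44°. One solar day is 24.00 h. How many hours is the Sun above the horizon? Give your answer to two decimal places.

Solar longitude: λ_s = 360° × (198 − 80)/365.25 = 116.304°.
sin δ = sin 23.44° × sin 116.304° = 0.35660, so δ = +20.892°.
cos H₀ = −tan φ · tan δ = −tan(+14.1°) × tan(+20.892°) = -0.0959, so H₀ = 1.6668 rad = 95.50°.
Daylight = 2H₀/(2π) × 24.00 h = (1.6668/π) × 24.00 = 12.73 h.

12.73 h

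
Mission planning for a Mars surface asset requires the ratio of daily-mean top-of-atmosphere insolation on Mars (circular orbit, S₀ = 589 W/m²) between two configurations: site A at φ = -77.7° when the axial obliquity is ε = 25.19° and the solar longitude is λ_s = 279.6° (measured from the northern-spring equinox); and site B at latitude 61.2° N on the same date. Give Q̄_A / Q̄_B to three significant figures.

Q̄_A / Q̄_B ≈ 48.9

— Configuration A (φ=-77.7°):
Solar declination: sin δ = sin ε · sin λ_s = sin 25.19° × sin 279.6° = -0.41966, so δ = -24.813°.
cos H₀ = −tan(-77.7°) tan(-24.813°) = -2.1205 ≤ −1 ⇒ polar day, H₀ = π.
Bracket: H₀ sin φ sin δ + cos φ cos δ sin H₀ = 3.1416×-0.97705×-0.41966 + 0.21303×0.90768×0.00000 = 1.288146 + 0.000000 = 1.288146.
Q̄ = (S₀/π) × [bracket] = (589/π) × 1.288146 = 241.51 W/m².
— Configuration B (φ=+61.2°):
cos H₀ = −tan(+61.2°) tan(-24.813°) = 0.8410, H₀ = 0.5717 rad.
Bracket: H₀ sin φ sin δ + cos φ cos δ sin H₀ = 0.5717×0.87631×-0.41966 + 0.48175×0.90768×0.54103 = -0.210244 + 0.236579 = 0.026335.
Q̄ = (S₀/π) × [bracket] = (589/π) × 0.026335 = 4.9374 W/m².
Ratio Q̄_A / Q̄_B = 241.51 / 4.9374 = 48.91.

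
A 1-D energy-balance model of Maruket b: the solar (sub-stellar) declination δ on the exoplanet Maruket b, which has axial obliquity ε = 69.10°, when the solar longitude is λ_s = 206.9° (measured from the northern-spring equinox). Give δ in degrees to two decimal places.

δ = -25.00°

sin δ = sin ε · sin λ_s = sin 69.10° × sin 206.9° = -0.422667.
δ = arcsin(-0.422667) = -25.00°.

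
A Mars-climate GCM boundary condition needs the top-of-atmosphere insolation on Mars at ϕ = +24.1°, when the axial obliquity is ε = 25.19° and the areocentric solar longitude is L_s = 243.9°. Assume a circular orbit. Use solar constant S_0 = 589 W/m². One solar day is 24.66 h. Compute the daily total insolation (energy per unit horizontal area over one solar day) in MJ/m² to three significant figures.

10.2 MJ/m²

sin δ = sin 25.19° × sin 243.9° = -0.38222, so δ = -22.471°.
cos h₀ = −tan(+24.1°) tan(-22.471°) = 0.1850, h₀ = 1.3847 rad.
Bracket: h₀ sin ϕ sin δ + cos ϕ cos δ sin h₀ = 1.3847×0.40833×-0.38222 + 0.91283×0.92407×0.98273 = -0.216113 + 0.828951 = 0.612838.
Q̄ = (S_0/π) × [bracket] = (589/π) × 0.612838 = 114.90 W/m².
Daily total = Q̄ × 24.66 h × 3600 s/h = 114.90 × 24.66 × 3600 / 10⁶ = 10.20 MJ/m².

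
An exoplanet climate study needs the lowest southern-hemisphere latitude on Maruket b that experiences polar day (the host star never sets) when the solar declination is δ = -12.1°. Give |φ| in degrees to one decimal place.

|φ| = 77.9°

Polar day requires cos H₀ = −tan φ tan δ ≤ −1, i.e. tan φ tan δ ≥ 1.
The boundary is |tan φ| · |tan δ| = 1, so |φ| = 90° − |δ| = 90° − 12.1° = 77.9° in the southern hemisphere.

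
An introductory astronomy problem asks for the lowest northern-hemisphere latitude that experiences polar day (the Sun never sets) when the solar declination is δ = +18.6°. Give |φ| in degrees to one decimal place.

|φ| = 71.4°

Polar day requires cos H₀ = −tan φ tan δ ≤ −1, i.e. tan φ tan δ ≥ 1.
The boundary is |tan φ| · |tan δ| = 1, so |φ| = 90° − |δ| = 90° − 18.6° = 71.4° in the northern hemisphere.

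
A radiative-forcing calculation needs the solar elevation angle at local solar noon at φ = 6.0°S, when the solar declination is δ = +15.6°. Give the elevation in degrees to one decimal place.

68.4°

At local noon the hour angle is zero, so the zenith angle equals |φ − δ| = |-6.0° − (+15.600°)| = 21.600°.
Elevation = 90° − 21.600° = 68.4°.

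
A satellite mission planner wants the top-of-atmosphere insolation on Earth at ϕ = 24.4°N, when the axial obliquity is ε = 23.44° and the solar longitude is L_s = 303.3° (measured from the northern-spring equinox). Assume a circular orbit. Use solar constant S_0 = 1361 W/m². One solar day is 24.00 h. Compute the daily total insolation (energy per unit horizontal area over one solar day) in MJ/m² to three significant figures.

24.5 MJ/m²

Solar declination: sin δ = sin ε · sin L_s = sin 23.44° × sin 303.3° = -0.33247, so δ = -19.419°.
cos h₀ = −tan(+24.4°) tan(-19.419°) = 0.1599, h₀ = 1.4102 rad.
Bracket: h₀ sin ϕ sin δ + cos ϕ cos δ sin h₀ = 1.4102×0.41310×-0.33247 + 0.91068×0.94311×0.98713 = -0.193682 + 0.847818 = 0.654136.
Q̄ = (S_0/π) × [bracket] = (1361/π) × 0.654136 = 283.38 W/m².
Daily total = Q̄ × 24.00 h × 3600 s/h = 283.38 × 24.00 × 3600 / 10⁶ = 24.48 MJ/m².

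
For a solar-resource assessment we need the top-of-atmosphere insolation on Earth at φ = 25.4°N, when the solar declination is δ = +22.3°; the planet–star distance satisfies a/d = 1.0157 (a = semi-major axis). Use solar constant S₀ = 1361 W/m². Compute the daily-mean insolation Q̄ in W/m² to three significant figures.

Q̄ ≈ 495 W/m²

cos H₀ = −tan(+25.4°) tan(+22.300°) = -0.1947, H₀ = 1.7668 rad.
Bracket: H₀ sin φ sin δ + cos φ cos δ sin H₀ = 1.7668×0.42894×0.37946 + 0.90334×0.92521×0.98085 = 0.287574 + 0.819774 = 1.107348.
Inverse-square distance factor (a/d)² = 1.0157² = 1.031646.
Q̄ = (S₀/π) × 1.031646 × [bracket] = (1361/π) × 1.031646 × 1.107348 = 494.9 W/m².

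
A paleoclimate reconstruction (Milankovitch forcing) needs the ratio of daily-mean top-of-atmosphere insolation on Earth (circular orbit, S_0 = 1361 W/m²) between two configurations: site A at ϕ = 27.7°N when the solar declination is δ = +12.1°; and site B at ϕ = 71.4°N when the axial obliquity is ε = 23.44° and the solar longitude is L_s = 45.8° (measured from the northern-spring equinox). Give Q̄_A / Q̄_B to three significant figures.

— Configuration A (ϕ=+27.7°):
cos h₀ = −tan(+27.7°) tan(+12.100°) = -0.1126, h₀ = 1.6836 rad.
Bracket: h₀ sin ϕ sin δ + cos ϕ cos δ sin h₀ = 1.6836×0.46484×0.20962 + 0.88539×0.97778×0.99365 = 0.164050 + 0.860219 = 1.024269.
Q̄ = (S_0/π) × [bracket] = (1361/π) × 1.024269 = 443.73 W/m².
— Configuration B (ϕ=+71.4°):
Solar declination: sin δ = sin ε · sin L_s = sin 23.44° × sin 45.8° = 0.28518, so δ = +16.570°.
cos h₀ = −tan(+71.4°) tan(+16.570°) = -0.8841, h₀ = 2.6554 rad.
Bracket: h₀ sin ϕ sin δ + cos ϕ cos δ sin h₀ = 2.6554×0.94777×0.28518 + 0.31896×0.95847×0.46729 = 0.717715 + 0.142857 = 0.860572.
Q̄ = (S_0/π) × [bracket] = (1361/π) × 0.860572 = 372.82 W/m².
Ratio Q̄_A / Q̄_B = 443.73 / 372.82 = 1.190.

Q̄_A / Q̄_B ≈ 1.19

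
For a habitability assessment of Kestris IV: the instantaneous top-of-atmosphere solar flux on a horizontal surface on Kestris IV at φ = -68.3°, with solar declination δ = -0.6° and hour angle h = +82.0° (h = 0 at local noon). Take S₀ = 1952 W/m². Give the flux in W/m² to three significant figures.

119 W/m²

cos θ_z = sin φ sin δ + cos φ cos δ cos h = 0.009730 + 0.051456 = 0.061186.
Flux = S₀ · cos θ_z = 1952 × 0.061186 = 119.4 W/m².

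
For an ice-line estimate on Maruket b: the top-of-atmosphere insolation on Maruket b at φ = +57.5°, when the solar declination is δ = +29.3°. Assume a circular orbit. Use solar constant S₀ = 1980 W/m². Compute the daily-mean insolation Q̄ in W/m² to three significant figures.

Q̄ ≈ 829 W/m²

cos H₀ = −tan(+57.5°) tan(+29.300°) = -0.8809, H₀ = 2.6485 rad.
Bracket: H₀ sin φ sin δ + cos φ cos δ sin H₀ = 2.6485×0.84339×0.48938 + 0.53730×0.87207×0.47336 = 1.093137 + 0.221799 = 1.314936.
Q̄ = (S₀/π) × [bracket] = (1980/π) × 1.314936 = 828.7 W/m².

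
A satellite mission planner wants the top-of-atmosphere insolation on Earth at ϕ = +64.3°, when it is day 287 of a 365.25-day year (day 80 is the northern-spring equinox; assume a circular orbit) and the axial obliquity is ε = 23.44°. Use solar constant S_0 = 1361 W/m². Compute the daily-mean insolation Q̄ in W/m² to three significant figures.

Solar longitude: L_s = 360° × (287 − 80)/365.25 = 204.025°.
sin δ = sin 23.44° × sin 204.025° = -0.16195, so δ = -9.320°.
cos h₀ = −tan(+64.3°) tan(-9.320°) = 0.3410, h₀ = 1.2228 rad.
Bracket: h₀ sin ϕ sin δ + cos ϕ cos δ sin h₀ = 1.2228×0.90108×-0.16195 + 0.43366×0.98680×0.94006 = -0.178443 + 0.402285 = 0.223842.
Q̄ = (S_0/π) × [bracket] = (1361/π) × 0.223842 = 96.97 W/m².

Q̄ ≈ 97.0 W/m²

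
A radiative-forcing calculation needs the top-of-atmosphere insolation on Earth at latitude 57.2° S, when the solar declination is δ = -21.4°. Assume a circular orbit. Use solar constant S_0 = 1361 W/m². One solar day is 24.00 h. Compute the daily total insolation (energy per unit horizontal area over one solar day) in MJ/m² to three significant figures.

cos h₀ = −tan(-57.2°) tan(-21.400°) = -0.6081, h₀ = 2.2245 rad.
Bracket: h₀ sin ϕ sin δ + cos ϕ cos δ sin h₀ = 2.2245×-0.84057×-0.36488 + 0.54171×0.93106×0.79386 = 0.682270 + 0.400395 = 1.082665.
Q̄ = (S_0/π) × [bracket] = (1361/π) × 1.082665 = 469.03 W/m².
Daily total = Q̄ × 24.00 h × 3600 s/h = 469.03 × 24.00 × 3600 / 10⁶ = 40.52 MJ/m².

40.5 MJ/m²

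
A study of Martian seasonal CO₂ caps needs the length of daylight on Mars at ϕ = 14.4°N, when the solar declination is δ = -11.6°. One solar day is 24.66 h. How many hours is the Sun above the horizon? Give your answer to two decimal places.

cos h₀ = −tan ϕ · tan δ = −tan(+14.4°) × tan(-11.600°) = 0.0527, so h₀ = 1.5181 rad = 86.98°.
Daylight = 2h₀/(2π) × 24.66 h = (1.5181/π) × 24.66 = 11.92 h.

11.92 h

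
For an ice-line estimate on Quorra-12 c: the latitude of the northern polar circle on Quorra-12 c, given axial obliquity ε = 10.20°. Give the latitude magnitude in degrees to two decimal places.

The polar circle is the lowest latitude that experiences at least one full rotation of continuous daylight at the northern-summer solstice; it lies at |φ| = 90° − ε = 90° − 10.20° = 79.80°.

79.80°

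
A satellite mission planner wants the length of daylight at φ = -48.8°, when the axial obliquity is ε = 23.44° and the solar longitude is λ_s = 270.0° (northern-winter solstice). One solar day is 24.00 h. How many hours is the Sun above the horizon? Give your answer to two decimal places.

15.96 h

Solar declination: sin δ = sin ε · sin λ_s = sin 23.44° × sin 270.0° = -0.39779, so δ = -23.440°.
cos H₀ = −tan φ · tan δ = −tan(-48.8°) × tan(-23.440°) = -0.4953, so H₀ = 2.0889 rad = 119.69°.
Daylight = 2H₀/(2π) × 24.00 h = (2.0889/π) × 24.00 = 15.96 h.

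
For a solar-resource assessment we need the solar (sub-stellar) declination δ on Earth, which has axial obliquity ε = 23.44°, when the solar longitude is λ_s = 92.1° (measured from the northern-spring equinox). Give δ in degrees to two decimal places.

sin δ = sin ε · sin λ_s = sin 23.44° × sin 92.1° = 0.397521.
δ = arcsin(0.397521) = +23.42°.

δ = +23.42°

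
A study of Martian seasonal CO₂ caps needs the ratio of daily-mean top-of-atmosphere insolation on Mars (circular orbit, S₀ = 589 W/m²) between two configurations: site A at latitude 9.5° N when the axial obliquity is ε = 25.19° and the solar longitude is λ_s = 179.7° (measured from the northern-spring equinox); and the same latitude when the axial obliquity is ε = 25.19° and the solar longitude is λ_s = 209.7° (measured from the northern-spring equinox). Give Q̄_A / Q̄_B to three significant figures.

Q̄_A / Q̄_B ≈ 1.08

— Configuration A (φ=+9.5°):
Solar declination: sin δ = sin ε · sin λ_s = sin 25.19° × sin 179.7° = 0.00223, so δ = +0.128°.
cos H₀ = −tan(+9.5°) tan(+0.128°) = -0.0004, H₀ = 1.5712 rad.
Bracket: H₀ sin φ sin δ + cos φ cos δ sin H₀ = 1.5712×0.16505×0.00223 + 0.98629×1.00000×1.00000 = 0.000578 + 0.986290 = 0.986868.
Q̄ = (S₀/π) × [bracket] = (589/π) × 0.986868 = 185.02 W/m².
— Configuration B (φ=+9.5°):
Solar declination: sin δ = sin ε · sin λ_s = sin 25.19° × sin 209.7° = -0.21088, so δ = -12.174°.
cos H₀ = −tan(+9.5°) tan(-12.174°) = 0.0361, H₀ = 1.5347 rad.
Bracket: H₀ sin φ sin δ + cos φ cos δ sin H₀ = 1.5347×0.16505×-0.21088 + 0.98629×0.97751×0.99935 = -0.053416 + 0.963482 = 0.910066.
Q̄ = (S₀/π) × [bracket] = (589/π) × 0.910066 = 170.62 W/m².
Ratio Q̄_A / Q̄_B = 185.02 / 170.62 = 1.084.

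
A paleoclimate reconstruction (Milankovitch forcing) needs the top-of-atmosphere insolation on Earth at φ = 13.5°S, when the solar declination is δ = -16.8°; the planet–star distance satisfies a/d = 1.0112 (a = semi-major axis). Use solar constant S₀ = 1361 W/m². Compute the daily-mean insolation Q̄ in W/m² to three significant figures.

Q̄ ≈ 460 W/m²

cos H₀ = −tan(-13.5°) tan(-16.800°) = -0.0725, H₀ = 1.6433 rad.
Bracket: H₀ sin φ sin δ + cos φ cos δ sin H₀ = 1.6433×-0.23345×-0.28903 + 0.97237×0.95732×0.99737 = 0.110880 + 0.928421 = 1.039301.
Inverse-square distance factor (a/d)² = 1.0112² = 1.022525.
Q̄ = (S₀/π) × 1.022525 × [bracket] = (1361/π) × 1.022525 × 1.039301 = 460.4 W/m².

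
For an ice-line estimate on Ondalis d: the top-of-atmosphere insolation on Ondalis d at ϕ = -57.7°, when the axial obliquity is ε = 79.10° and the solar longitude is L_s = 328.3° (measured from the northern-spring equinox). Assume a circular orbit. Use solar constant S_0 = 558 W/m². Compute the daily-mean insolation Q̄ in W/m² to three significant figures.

Solar declination: sin δ = sin ε · sin L_s = sin 79.10° × sin 328.3° = -0.51599, so δ = -31.064°.
cos h₀ = −tan(-57.7°) tan(-31.064°) = -0.9529, h₀ = 2.8333 rad.
Bracket: h₀ sin ϕ sin δ + cos ϕ cos δ sin h₀ = 2.8333×-0.84526×-0.51599 + 0.53435×0.85659×0.30340 = 1.235732 + 0.138872 = 1.374604.
Q̄ = (S_0/π) × [bracket] = (558/π) × 1.374604 = 244.2 W/m².

Q̄ ≈ 244 W/m²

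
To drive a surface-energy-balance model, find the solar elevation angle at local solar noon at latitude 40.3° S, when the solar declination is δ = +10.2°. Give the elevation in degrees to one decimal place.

At local noon the hour angle is zero, so the zenith angle equals |ϕ − δ| = |-40.3° − (+10.200°)| = 50.500°.
Elevation = 90° − 50.500° = 39.5°.

39.5°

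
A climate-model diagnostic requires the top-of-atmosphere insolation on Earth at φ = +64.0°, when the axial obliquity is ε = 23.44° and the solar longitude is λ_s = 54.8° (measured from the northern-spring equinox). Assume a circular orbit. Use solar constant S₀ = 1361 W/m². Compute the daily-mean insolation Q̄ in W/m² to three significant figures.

Solar declination: sin δ = sin ε · sin λ_s = sin 23.44° × sin 54.8° = 0.32505, so δ = +18.969°.
cos H₀ = −tan(+64.0°) tan(+18.969°) = -0.7047, H₀ = 2.3528 rad.
Bracket: H₀ sin φ sin δ + cos φ cos δ sin H₀ = 2.3528×0.89879×0.32505 + 0.43837×0.94570×0.70948 = 0.687374 + 0.294127 = 0.981501.
Q̄ = (S₀/π) × [bracket] = (1361/π) × 0.981501 = 425.2 W/m².

Q̄ ≈ 425 W/m²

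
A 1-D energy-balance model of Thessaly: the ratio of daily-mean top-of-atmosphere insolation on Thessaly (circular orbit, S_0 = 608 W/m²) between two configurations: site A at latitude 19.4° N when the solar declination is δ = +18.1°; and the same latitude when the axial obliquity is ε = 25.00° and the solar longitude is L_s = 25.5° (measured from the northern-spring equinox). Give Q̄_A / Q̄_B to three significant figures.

Q̄_A / Q̄_B ≈ 1.04

— Configuration A (ϕ=+19.4°):
cos h₀ = −tan(+19.4°) tan(+18.100°) = -0.1151, h₀ = 1.6862 rad.
Bracket: h₀ sin ϕ sin δ + cos ϕ cos δ sin h₀ = 1.6862×0.33216×0.31068 + 0.94322×0.95052×0.99335 = 0.174008 + 0.890587 = 1.064595.
Q̄ = (S_0/π) × [bracket] = (608/π) × 1.064595 = 206.03 W/m².
— Configuration B (ϕ=+19.4°):
Solar declination: sin δ = sin ε · sin L_s = sin 25.00° × sin 25.5° = 0.18194, so δ = +10.483°.
cos h₀ = −tan(+19.4°) tan(+10.483°) = -0.0652, h₀ = 1.6360 rad.
Bracket: h₀ sin ϕ sin δ + cos ϕ cos δ sin h₀ = 1.6360×0.33216×0.18194 + 0.94322×0.98331×0.99787 = 0.098869 + 0.925502 = 1.024371.
Q̄ = (S_0/π) × [bracket] = (608/π) × 1.024371 = 198.25 W/m².
Ratio Q̄_A / Q̄_B = 206.03 / 198.25 = 1.039.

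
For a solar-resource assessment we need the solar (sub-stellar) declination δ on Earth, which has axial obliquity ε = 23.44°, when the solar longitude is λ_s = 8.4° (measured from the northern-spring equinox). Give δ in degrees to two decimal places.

δ = +3.33°

sin δ = sin ε · sin λ_s = sin 23.44° × sin 8.4° = 0.058110.
δ = arcsin(0.058110) = +3.33°.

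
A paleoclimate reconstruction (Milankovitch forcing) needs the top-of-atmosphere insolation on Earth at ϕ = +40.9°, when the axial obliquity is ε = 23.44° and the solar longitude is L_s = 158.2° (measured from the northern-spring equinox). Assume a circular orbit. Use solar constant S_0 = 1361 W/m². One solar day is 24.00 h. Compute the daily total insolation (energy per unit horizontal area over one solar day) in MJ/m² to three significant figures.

33.9 MJ/m²

Solar declination: sin δ = sin ε · sin L_s = sin 23.44° × sin 158.2° = 0.14773, so δ = +8.495°.
cos h₀ = −tan(+40.9°) tan(+8.495°) = -0.1294, h₀ = 1.7005 rad.
Bracket: h₀ sin ϕ sin δ + cos ϕ cos δ sin h₀ = 1.7005×0.65474×0.14773 + 0.75585×0.98903×0.99159 = 0.164480 + 0.741271 = 0.905751.
Q̄ = (S_0/π) × [bracket] = (1361/π) × 0.905751 = 392.39 W/m².
Daily total = Q̄ × 24.00 h × 3600 s/h = 392.39 × 24.00 × 3600 / 10⁶ = 33.90 MJ/m².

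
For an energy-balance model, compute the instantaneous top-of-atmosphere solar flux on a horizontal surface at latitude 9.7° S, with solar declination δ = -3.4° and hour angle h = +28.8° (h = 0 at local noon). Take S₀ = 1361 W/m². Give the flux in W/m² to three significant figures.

1.19e+03 W/m²

cos θ_z = sin φ sin δ + cos φ cos δ cos h = 0.009992 + 0.862258 = 0.872250.
Flux = S₀ · cos θ_z = 1361 × 0.872250 = 1187 W/m².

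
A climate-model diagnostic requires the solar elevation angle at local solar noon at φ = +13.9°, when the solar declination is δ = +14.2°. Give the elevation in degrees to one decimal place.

At local noon the hour angle is zero, so the zenith angle equals |φ − δ| = |+13.9° − (+14.200°)| = 0.300°.
Elevation = 90° − 0.300° = 89.7°.

89.7°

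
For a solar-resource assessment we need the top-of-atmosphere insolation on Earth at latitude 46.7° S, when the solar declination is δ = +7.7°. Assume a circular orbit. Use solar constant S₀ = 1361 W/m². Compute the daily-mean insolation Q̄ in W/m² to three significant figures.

cos H₀ = −tan(-46.7°) tan(+7.700°) = 0.1435, H₀ = 1.4268 rad.
Bracket: H₀ sin φ sin δ + cos φ cos δ sin H₀ = 1.4268×-0.72777×0.13399 + 0.68582×0.99098×0.98965 = -0.139133 + 0.672600 = 0.533467.
Q̄ = (S₀/π) × [bracket] = (1361/π) × 0.533467 = 231.1 W/m².

Q̄ ≈ 231 W/m²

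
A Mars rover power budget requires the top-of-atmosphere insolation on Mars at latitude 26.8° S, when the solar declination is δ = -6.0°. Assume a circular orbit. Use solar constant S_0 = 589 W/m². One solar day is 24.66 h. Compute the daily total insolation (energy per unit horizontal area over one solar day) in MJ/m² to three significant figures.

cos h₀ = −tan(-26.8°) tan(-6.000°) = -0.0531, h₀ = 1.6239 rad.
Bracket: h₀ sin ϕ sin δ + cos ϕ cos δ sin h₀ = 1.6239×-0.45088×-0.10453 + 0.89259×0.99452×0.99859 = 0.076535 + 0.886447 = 0.962982.
Q̄ = (S_0/π) × [bracket] = (589/π) × 0.962982 = 180.54 W/m².
Daily total = Q̄ × 24.66 h × 3600 s/h = 180.54 × 24.66 × 3600 / 10⁶ = 16.03 MJ/m².

16.0 MJ/m²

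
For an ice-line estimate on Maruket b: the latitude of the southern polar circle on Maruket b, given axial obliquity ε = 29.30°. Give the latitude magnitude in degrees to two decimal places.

60.70°

The polar circle is the lowest latitude that experiences at least one full rotation of continuous darkness at the northern-summer solstice; it lies at |φ| = 90° − ε = 90° − 29.30° = 60.70°.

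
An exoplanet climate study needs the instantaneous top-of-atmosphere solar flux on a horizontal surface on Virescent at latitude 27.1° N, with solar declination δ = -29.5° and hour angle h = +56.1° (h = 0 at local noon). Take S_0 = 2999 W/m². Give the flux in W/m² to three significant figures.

623 W/m²

cos θ_z = sin ϕ sin δ + cos ϕ cos δ cos h = -0.224321 + 0.432142 = 0.207821.
Flux = S_0 · cos θ_z = 2999 × 0.207821 = 623.3 W/m².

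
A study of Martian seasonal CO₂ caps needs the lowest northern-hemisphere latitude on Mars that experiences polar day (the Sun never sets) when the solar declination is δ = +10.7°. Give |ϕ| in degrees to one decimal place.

|ϕ| = 79.3°

Polar day requires cos h₀ = −tan ϕ tan δ ≤ −1, i.e. tan ϕ tan δ ≥ 1.
The boundary is |tan ϕ| · |tan δ| = 1, so |ϕ| = 90° − |δ| = 90° − 10.7° = 79.3° in the northern hemisphere.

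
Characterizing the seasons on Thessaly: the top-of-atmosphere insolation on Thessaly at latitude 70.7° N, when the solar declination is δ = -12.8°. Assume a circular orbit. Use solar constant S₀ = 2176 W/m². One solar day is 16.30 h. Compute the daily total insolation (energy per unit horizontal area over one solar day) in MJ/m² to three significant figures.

2.62 MJ/m²

cos H₀ = −tan(+70.7°) tan(-12.800°) = 0.6488, H₀ = 0.8648 rad.
Bracket: H₀ sin φ sin δ + cos φ cos δ sin H₀ = 0.8648×0.94380×-0.22155 + 0.33051×0.97515×0.76099 = -0.180829 + 0.245265 = 0.064436.
Q̄ = (S₀/π) × [bracket] = (2176/π) × 0.064436 = 44.631 W/m².
Daily total = Q̄ × 16.30 h × 3600 s/h = 44.631 × 16.30 × 3600 / 10⁶ = 2.619 MJ/m².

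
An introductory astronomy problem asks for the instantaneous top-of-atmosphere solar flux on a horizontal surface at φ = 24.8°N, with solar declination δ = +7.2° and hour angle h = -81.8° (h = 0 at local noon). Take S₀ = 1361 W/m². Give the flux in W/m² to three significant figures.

246 W/m²

cos θ_z = sin φ sin δ + cos φ cos δ cos h = 0.052571 + 0.128454 = 0.181025.
Flux = S₀ · cos θ_z = 1361 × 0.181025 = 246.4 W/m².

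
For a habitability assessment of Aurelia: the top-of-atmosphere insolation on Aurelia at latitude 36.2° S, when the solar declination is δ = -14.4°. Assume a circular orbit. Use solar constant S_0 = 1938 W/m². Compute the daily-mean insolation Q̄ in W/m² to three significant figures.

cos h₀ = −tan(-36.2°) tan(-14.400°) = -0.1879, h₀ = 1.7598 rad.
Bracket: h₀ sin ϕ sin δ + cos ϕ cos δ sin h₀ = 1.7598×-0.59061×-0.24869 + 0.80696×0.96858×0.98218 = 0.258477 + 0.767677 = 1.026154.
Q̄ = (S_0/π) × [bracket] = (1938/π) × 1.026154 = 633.0 W/m².

Q̄ ≈ 633 W/m²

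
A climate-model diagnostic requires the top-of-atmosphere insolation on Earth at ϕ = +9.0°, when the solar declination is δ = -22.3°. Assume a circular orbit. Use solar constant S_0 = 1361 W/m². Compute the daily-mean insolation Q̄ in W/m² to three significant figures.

cos h₀ = −tan(+9.0°) tan(-22.300°) = 0.0650, h₀ = 1.5058 rad.
Bracket: h₀ sin ϕ sin δ + cos ϕ cos δ sin h₀ = 1.5058×0.15643×-0.37946 + 0.98769×0.92521×0.99789 = -0.089383 + 0.911893 = 0.822510.
Q̄ = (S_0/π) × [bracket] = (1361/π) × 0.822510 = 356.3 W/m².

Q̄ ≈ 356 W/m²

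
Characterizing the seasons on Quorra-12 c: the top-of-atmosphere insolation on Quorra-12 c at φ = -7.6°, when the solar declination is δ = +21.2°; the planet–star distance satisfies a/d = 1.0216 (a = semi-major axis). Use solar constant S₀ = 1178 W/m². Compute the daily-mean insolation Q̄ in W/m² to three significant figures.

Q̄ ≈ 333 W/m²

cos H₀ = −tan(-7.6°) tan(+21.200°) = 0.0518, H₀ = 1.5190 rad.
Bracket: H₀ sin φ sin δ + cos φ cos δ sin H₀ = 1.5190×-0.13226×0.36162 + 0.99122×0.93232×0.99866 = -0.072651 + 0.922896 = 0.850245.
Inverse-square distance factor (a/d)² = 1.0216² = 1.043667.
Q̄ = (S₀/π) × 1.043667 × [bracket] = (1178/π) × 1.043667 × 0.850245 = 332.7 W/m².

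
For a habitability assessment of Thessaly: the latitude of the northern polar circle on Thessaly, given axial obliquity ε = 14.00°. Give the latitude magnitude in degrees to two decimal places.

76.00°

The polar circle is the lowest latitude that experiences at least one full rotation of continuous daylight at the northern-summer solstice; it lies at |ϕ| = 90° − ε = 90° − 14.00° = 76.00°.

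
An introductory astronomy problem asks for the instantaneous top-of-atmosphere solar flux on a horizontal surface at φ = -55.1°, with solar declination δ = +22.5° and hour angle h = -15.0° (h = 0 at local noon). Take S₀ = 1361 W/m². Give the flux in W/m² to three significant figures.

268 W/m²

cos θ_z = sin φ sin δ + cos φ cos δ cos h = -0.313859 + 0.510582 = 0.196723.
Flux = S₀ · cos θ_z = 1361 × 0.196723 = 267.7 W/m².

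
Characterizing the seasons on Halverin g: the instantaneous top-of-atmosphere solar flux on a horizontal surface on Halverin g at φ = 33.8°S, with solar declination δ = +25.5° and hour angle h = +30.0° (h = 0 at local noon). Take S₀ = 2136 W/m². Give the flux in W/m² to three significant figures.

876 W/m²

cos θ_z = sin φ sin δ + cos φ cos δ cos h = -0.239491 + 0.649549 = 0.410058.
Flux = S₀ · cos θ_z = 2136 × 0.410058 = 875.9 W/m².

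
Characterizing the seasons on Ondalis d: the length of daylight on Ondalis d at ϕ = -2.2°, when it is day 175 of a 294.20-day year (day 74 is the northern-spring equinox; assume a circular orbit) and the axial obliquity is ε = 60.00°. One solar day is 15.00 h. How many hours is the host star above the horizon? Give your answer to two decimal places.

Solar longitude: L_s = 360° × (175 − 74)/294.20 = 123.589°.
sin δ = sin 60.00° × sin 123.589° = 0.72142, so δ = +46.172°.
cos h₀ = −tan ϕ · tan δ = −tan(-2.2°) × tan(+46.172°) = 0.0400, so h₀ = 1.5308 rad = 87.71°.
Daylight = 2h₀/(2π) × 15.00 h = (1.5308/π) × 15.00 = 7.31 h.

7.31 h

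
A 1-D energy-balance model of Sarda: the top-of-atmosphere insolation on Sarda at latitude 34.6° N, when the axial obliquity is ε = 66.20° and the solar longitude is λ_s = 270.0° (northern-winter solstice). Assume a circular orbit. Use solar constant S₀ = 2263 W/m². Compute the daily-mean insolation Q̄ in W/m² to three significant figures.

Q̄ ≈ 0.00 W/m²

Solar declination: sin δ = sin ε · sin λ_s = sin 66.20° × sin 270.0° = -0.91496, so δ = -66.200°.
cos H₀ = −tan(+34.6°) tan(-66.200°) = 1.5641 ≥ 1 ⇒ polar night, H₀ = 0 and Q̄ = 0.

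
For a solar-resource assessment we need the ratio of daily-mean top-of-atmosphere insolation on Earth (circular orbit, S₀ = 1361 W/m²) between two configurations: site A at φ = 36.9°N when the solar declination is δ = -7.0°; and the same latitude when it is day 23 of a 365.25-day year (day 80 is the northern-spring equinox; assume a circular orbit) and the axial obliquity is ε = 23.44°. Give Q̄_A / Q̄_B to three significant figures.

— Configuration A (φ=+36.9°):
cos H₀ = −tan(+36.9°) tan(-7.000°) = 0.0922, H₀ = 1.4785 rad.
Bracket: H₀ sin φ sin δ + cos φ cos δ sin H₀ = 1.4785×0.60042×-0.12187 + 0.79968×0.99255×0.99574 = -0.108187 + 0.790341 = 0.682154.
Q̄ = (S₀/π) × [bracket] = (1361/π) × 0.682154 = 295.52 W/m².
— Configuration B (φ=+36.9°):
Solar longitude: λ_s = 360° × (23 − 80)/365.25 = -56.181°, i.e. -56.181° + 360° = 303.819°.
sin δ = sin 23.44° × sin 303.819° = -0.33048, so δ = -19.298°.
cos H₀ = −tan(+36.9°) tan(-19.298°) = 0.2629, H₀ = 1.3048 rad.
Bracket: H₀ sin φ sin δ + cos φ cos δ sin H₀ = 1.3048×0.60042×-0.33048 + 0.79968×0.94381×0.96482 = -0.258907 + 0.728194 = 0.469287.
Q̄ = (S₀/π) × [bracket] = (1361/π) × 0.469287 = 203.30 W/m².
Ratio Q̄_A / Q̄_B = 295.52 / 203.30 = 1.454.

Q̄_A / Q̄_B ≈ 1.45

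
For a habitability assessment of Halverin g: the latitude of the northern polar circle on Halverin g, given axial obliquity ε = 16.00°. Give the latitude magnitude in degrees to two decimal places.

74.00°

The polar circle is the lowest latitude that experiences at least one full rotation of continuous daylight at the northern-summer solstice; it lies at |φ| = 90° − ε = 90° − 16.00° = 74.00°.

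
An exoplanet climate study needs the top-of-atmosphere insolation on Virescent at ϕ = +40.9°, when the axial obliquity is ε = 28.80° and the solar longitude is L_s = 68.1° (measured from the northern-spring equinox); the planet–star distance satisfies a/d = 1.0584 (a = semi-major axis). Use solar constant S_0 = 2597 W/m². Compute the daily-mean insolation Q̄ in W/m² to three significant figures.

Q̄ ≈ 1.11e+03 W/m²

Solar declination: sin δ = sin ε · sin L_s = sin 28.80° × sin 68.1° = 0.44699, so δ = +26.551°.
cos h₀ = −tan(+40.9°) tan(+26.551°) = -0.4328, h₀ = 2.0184 rad.
Bracket: h₀ sin ϕ sin δ + cos ϕ cos δ sin h₀ = 2.0184×0.65474×0.44699 + 0.75585×0.89454×0.90147 = 0.590709 + 0.609518 = 1.200227.
Inverse-square distance factor (a/d)² = 1.0584² = 1.120211.
Q̄ = (S_0/π) × 1.120211 × [bracket] = (2597/π) × 1.120211 × 1.200227 = 1111 W/m².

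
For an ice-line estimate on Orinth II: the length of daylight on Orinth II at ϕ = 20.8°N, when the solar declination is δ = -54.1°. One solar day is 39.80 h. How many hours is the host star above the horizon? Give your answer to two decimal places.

12.90 h

cos h₀ = −tan ϕ · tan δ = −tan(+20.8°) × tan(-54.100°) = 0.5248, so h₀ = 1.0184 rad = 58.35°.
Daylight = 2h₀/(2π) × 39.80 h = (1.0184/π) × 39.80 = 12.90 h.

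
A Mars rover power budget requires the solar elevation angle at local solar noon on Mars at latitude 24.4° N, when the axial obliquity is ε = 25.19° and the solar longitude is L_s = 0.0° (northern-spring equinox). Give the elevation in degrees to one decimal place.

65.6°

Solar declination: sin δ = sin ε · sin L_s = sin 25.19° × sin 0.0° = 0.00000, so δ = +0.000°.
At local noon the hour angle is zero, so the zenith angle equals |ϕ − δ| = |+24.4° − (+0.000°)| = 24.400°.
Elevation = 90° − 24.400° = 65.6°.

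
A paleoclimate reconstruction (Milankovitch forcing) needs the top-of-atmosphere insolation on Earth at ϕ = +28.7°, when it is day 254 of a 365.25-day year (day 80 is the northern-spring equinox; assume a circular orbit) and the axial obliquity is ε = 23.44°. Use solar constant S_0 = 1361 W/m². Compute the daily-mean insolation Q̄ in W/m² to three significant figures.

Solar longitude: L_s = 360° × (254 − 80)/365.25 = 171.499°.
sin δ = sin 23.44° × sin 171.499° = 0.05880, so δ = +3.371°.
cos h₀ = −tan(+28.7°) tan(+3.371°) = -0.0323, h₀ = 1.6031 rad.
Bracket: h₀ sin ϕ sin δ + cos ϕ cos δ sin h₀ = 1.6031×0.48022×0.05880 + 0.87715×0.99827×0.99948 = 0.045267 + 0.875177 = 0.920444.
Q̄ = (S_0/π) × [bracket] = (1361/π) × 0.920444 = 398.8 W/m².

Q̄ ≈ 399 W/m²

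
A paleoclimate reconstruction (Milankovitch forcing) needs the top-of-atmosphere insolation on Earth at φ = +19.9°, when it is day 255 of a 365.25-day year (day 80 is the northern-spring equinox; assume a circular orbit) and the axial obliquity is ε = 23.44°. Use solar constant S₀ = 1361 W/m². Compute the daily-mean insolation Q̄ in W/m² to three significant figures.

Q̄ ≈ 419 W/m²

Solar longitude: λ_s = 360° × (255 − 80)/365.25 = 172.485°.
sin δ = sin 23.44° × sin 172.485° = 0.05203, so δ = +2.982°.
cos H₀ = −tan(+19.9°) tan(+2.982°) = -0.0189, H₀ = 1.5897 rad.
Bracket: H₀ sin φ sin δ + cos φ cos δ sin H₀ = 1.5897×0.34038×0.05203 + 0.94029×0.99865×0.99982 = 0.028154 + 0.938852 = 0.967006.
Q̄ = (S₀/π) × [bracket] = (1361/π) × 0.967006 = 418.9 W/m².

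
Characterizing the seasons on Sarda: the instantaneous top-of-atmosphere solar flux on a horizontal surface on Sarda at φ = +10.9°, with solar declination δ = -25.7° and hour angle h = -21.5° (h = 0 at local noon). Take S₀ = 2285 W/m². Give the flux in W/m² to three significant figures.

cos θ_z = sin φ sin δ + cos φ cos δ cos h = -0.082003 + 0.823252 = 0.741249.
Flux = S₀ · cos θ_z = 2285 × 0.741249 = 1694 W/m².

1.69e+03 W/m²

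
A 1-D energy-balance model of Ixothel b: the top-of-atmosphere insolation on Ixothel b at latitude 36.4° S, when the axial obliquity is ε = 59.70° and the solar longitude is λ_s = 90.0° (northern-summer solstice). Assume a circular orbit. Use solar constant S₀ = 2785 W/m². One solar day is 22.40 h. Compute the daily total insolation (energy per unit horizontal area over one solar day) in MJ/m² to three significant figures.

Solar declination: sin δ = sin ε · sin λ_s = sin 59.70° × sin 90.0° = 0.86340, so δ = +59.700°.
cos H₀ = −tan(-36.4°) tan(+59.700°) = 1.2617 ≥ 1 ⇒ polar night, H₀ = 0 and Q̄ = 0.
Daily total = Q̄ × 22.40 h × 3600 s/h = 0.00 MJ/m².

0.00 MJ/m²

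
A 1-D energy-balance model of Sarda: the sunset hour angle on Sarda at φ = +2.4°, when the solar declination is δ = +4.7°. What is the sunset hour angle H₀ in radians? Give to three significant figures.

H₀ = 1.57 rad

cos H₀ = −tan φ · tan δ = −tan(+2.4°) × tan(+4.700°) = -0.0034, so H₀ = 1.5742 rad = 90.20°.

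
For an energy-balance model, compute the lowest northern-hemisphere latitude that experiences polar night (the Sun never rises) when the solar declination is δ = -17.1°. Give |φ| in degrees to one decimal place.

|φ| = 72.9°

Polar night requires cos H₀ = −tan φ tan δ ≥ 1, i.e. tan φ tan δ ≤ −1.
The boundary is |tan φ| · |tan δ| = 1, so |φ| = 90° − |δ| = 90° − 17.1° = 72.9° in the northern hemisphere.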